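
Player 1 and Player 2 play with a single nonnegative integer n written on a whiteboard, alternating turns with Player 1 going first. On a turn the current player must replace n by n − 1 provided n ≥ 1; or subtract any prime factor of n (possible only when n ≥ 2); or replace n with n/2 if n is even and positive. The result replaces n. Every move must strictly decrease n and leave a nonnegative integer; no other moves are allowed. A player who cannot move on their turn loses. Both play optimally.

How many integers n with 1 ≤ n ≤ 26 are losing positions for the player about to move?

Work bottom-up. With no move the player to move loses. Otherwise the position is W if at least one move leads to an L position for the opponent, and L if every move leads to a W.
n=0: no move → L
n=1: can move to 0, which is L ⇒ W
n=2: can move to 0, which is L ⇒ W
n=3: can move to 0, which is L ⇒ W
n=4: moves to 2(W), 3(W); every one is W ⇒ L
n=5: can move to 0, which is L ⇒ W
n=6: can move to 4, which is L ⇒ W
n=7: can move to 0, which is L ⇒ W
n=8: can move to 4, which is L ⇒ W
n=9: moves to 6(W), 8(W); every one is W ⇒ L
n=10: can move to 9, which is L ⇒ W
n=11: can move to 0, which is L ⇒ W
n=12: can move to 9, which is L ⇒ W
n=13: can move to 0, which is L ⇒ W
n=14: moves to 7(W), 12(W), 13(W); every one is W ⇒ L
n=15: can move to 14, which is L ⇒ W
n=16: can move to 14, which is L ⇒ W
n=17: can move to 0, which is L ⇒ W
n=18: can move to 9, which is L ⇒ W
n=19: can move to 0, which is L ⇒ W
n=20: moves to 10(W), 15(W), 18(W), 19(W); every one is W ⇒ L
n=21: can move to 14, which is L ⇒ W
n=22: can move to 20, which is L ⇒ W
n=23: can move to 0, which is L ⇒ W
n=24: moves to 12(W), 21(W), 22(W), 23(W); every one is W ⇒ L
n=25: can move to 20, which is L ⇒ W
n=26: can move to 24, which is L ⇒ W
L entries with 1 ≤ n ≤ 26 (n=0 is outside the asked range and is not counted): n = 4, 9, 14, 20, 24; that makes 5.

5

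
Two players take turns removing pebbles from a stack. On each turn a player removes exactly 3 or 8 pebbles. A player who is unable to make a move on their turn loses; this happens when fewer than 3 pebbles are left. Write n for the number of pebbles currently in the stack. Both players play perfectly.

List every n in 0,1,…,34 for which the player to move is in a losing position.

0, 1, 2, 6, 7, 11, 12, 13, 17, 18, 22, 23, 24, 28, 29, 33, 34

Compute win/loss labels from the base case upward. A position with no move is L. Any other position is W if it can reach an L in one move, else L.
n=0: no move → L
n=1: no move → L
n=2: no move → L
n=3: reaches L-position 0 → W
n=4: reaches L-position 1 → W
n=5: reaches L-position 2 → W
n=6: only reaches 3(W), which is W → L
n=7: only reaches 4(W), which is W → L
n=8: reaches L-position 0 → W
n=9: reaches L-position 6 → W
n=10: reaches L-position 7 → W
n=11: only reaches 8(W), 3(W), all W → L
n=12: only reaches 9(W), 4(W), all W → L
n=13: only reaches 10(W), 5(W), all W → L
n=14: reaches L-position 11 → W
n=15: reaches L-position 12 → W
n=16: reaches L-position 13 → W
n=17: only reaches 14(W), 9(W), all W → L
n=18: only reaches 15(W), 10(W), all W → L
n=19: reaches L-position 11 → W
n=20: reaches L-position 17 → W
n=21: reaches L-position 18 → W
n=22: only reaches 19(W), 14(W), all W → L
n=23: only reaches 20(W), 15(W), all W → L
n=24: only reaches 21(W), 16(W), all W → L
n=25: reaches L-position 22 → W
n=26: reaches L-position 23 → W
n=27: reaches L-position 24 → W
n=28: only reaches 25(W), 20(W), all W → L
n=29: only reaches 26(W), 21(W), all W → L
n=30: reaches L-position 22 → W
n=31: reaches L-position 28 → W
n=32: reaches L-position 29 → W
n=33: only reaches 30(W), 25(W), all W → L
n=34: only reaches 31(W), 26(W), all W → L
Reading off the rows marked L gives the requested list; there are 17 such values of n.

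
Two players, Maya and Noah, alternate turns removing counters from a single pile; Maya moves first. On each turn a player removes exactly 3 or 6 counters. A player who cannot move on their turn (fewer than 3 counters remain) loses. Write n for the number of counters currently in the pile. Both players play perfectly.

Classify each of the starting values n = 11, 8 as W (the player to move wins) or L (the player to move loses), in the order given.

11: L, 8: W

Build the W/L table. Terminal = L. A non-terminal position is W if it has a move to some L; otherwise it is L.
n=0: no move → L
n=1: no move → L
n=2: no move → L
n=3: W (go to 0, an L position)
n=4: W (go to 1, an L position)
n=5: W (go to 2, an L position)
n=6: W (go to 0, an L position)
n=7: W (go to 1, an L position)
n=8: W (go to 2, an L position)
n=9: L (options 6(W), 3(W) are all W)
n=10: L (options 7(W), 4(W) are all W)
n=11: L (options 8(W), 5(W) are all W)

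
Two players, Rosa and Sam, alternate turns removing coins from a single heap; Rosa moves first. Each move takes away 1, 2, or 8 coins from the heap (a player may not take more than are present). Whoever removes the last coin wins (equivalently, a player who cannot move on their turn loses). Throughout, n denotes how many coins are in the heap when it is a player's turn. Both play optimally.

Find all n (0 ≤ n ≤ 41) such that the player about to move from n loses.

Positions with no move are L. A position that does have a move is losing for the player to move precisely when every available move leads to a winning position for the opponent. Fill in the labels:
n=0: no move → L
n=1: can move to 0, which is L ⇒ W
n=2: can move to 0, which is L ⇒ W
n=3: moves to 2(W), 1(W); every one is W ⇒ L
n=4: can move to 3, which is L ⇒ W
n=5: can move to 3, which is L ⇒ W
n=6: moves to 5(W), 4(W); every one is W ⇒ L
n=7: can move to 6, which is L ⇒ W
n=8: can move to 6, which is L ⇒ W
n=9: moves to 8(W), 7(W), 1(W); every one is W ⇒ L
n=10: can move to 9, which is L ⇒ W
n=11: can move to 9, which is L ⇒ W
n=12: moves to 11(W), 10(W), 4(W); every one is W ⇒ L
n=13: can move to 12, which is L ⇒ W
n=14: can move to 12, which is L ⇒ W
n=15: moves to 14(W), 13(W), 7(W); every one is W ⇒ L
n=16: can move to 15, which is L ⇒ W
n=17: can move to 15, which is L ⇒ W
n=18: moves to 17(W), 16(W), 10(W); every one is W ⇒ L
n=19: can move to 18, which is L ⇒ W
n=20: can move to 18, which is L ⇒ W
n=21: moves to 20(W), 19(W), 13(W); every one is W ⇒ L
n=22: can move to 21, which is L ⇒ W
n=23: can move to 21, which is L ⇒ W
n=24: moves to 23(W), 22(W), 16(W); every one is W ⇒ L
n=25: can move to 24, which is L ⇒ W
n=26: can move to 24, which is L ⇒ W
n=27: moves to 26(W), 25(W), 19(W); every one is W ⇒ L
n=28: can move to 27, which is L ⇒ W
n=29: can move to 27, which is L ⇒ W
n=30: moves to 29(W), 28(W), 22(W); every one is W ⇒ L
n=31: can move to 30, which is L ⇒ W
n=32: can move to 30, which is L ⇒ W
n=33: moves to 32(W), 31(W), 25(W); every one is W ⇒ L
n=34: can move to 33, which is L ⇒ W
n=35: can move to 33, which is L ⇒ W
n=36: moves to 35(W), 34(W), 28(W); every one is W ⇒ L
n=37: can move to 36, which is L ⇒ W
n=38: can move to 36, which is L ⇒ W
n=39: moves to 38(W), 37(W), 31(W); every one is W ⇒ L
n=40: can move to 39, which is L ⇒ W
n=41: can move to 39, which is L ⇒ W
The losing starting values of n are exactly the entries labelled L in this table (14 of them).

0, 3, 6, 9, 12, 15, 18, 21, 24, 27, 30, 33, 36, 39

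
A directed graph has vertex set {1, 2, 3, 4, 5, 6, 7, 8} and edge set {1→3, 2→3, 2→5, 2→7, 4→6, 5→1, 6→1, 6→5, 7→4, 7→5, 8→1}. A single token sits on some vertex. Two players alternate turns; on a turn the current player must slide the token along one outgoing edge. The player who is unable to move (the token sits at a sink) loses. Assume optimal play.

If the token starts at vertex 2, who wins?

The first player wins.

Build the W/L table. Terminal = L. A non-terminal position is W if it has a move to some L; otherwise it is L.
Every edge goes from a vertex to one that appears earlier in the order 3, 1, 5, 6, 4, 7, 2, 8, so processing vertices in that order labels each vertex after all of its successors.
3: no outgoing edge → L
1: reaches L-position 3 → W
5: only reaches 1(W), which is W → L
6: reaches L-position 5 → W
4: only reaches 6(W), which is W → L
7: reaches L-position 4 → W
2: reaches L-position 5 → W
8: only reaches 1(W), which is W → L
From 2 the player to move can move to 5, reaching an L position.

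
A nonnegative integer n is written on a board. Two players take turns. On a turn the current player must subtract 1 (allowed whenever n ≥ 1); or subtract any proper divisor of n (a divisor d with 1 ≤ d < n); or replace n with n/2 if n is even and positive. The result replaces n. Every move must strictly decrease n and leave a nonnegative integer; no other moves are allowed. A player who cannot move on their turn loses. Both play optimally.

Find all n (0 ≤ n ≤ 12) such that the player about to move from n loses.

Positions with no move are L. A position that does have a move is losing for the player to move precisely when every available move leads to a winning position for the opponent. Fill in the labels:
n=0: no move → L
n=1: W (go to 0, an L position)
n=2: L (sole option 1(W) is W)
n=3: W (go to 2, an L position)
n=4: W (go to 2, an L position)
n=5: L (sole option 4(W) is W)
n=6: W (go to 5, an L position)
n=7: L (sole option 6(W) is W)
n=8: W (go to 7, an L position)
n=9: L (options 6(W), 8(W) are all W)
n=10: W (go to 5, an L position)
n=11: L (sole option 10(W) is W)
n=12: W (go to 9, an L position)
The losing starting values of n are exactly the entries labelled L in this table (6 of them).

0, 2, 5, 7, 9, 11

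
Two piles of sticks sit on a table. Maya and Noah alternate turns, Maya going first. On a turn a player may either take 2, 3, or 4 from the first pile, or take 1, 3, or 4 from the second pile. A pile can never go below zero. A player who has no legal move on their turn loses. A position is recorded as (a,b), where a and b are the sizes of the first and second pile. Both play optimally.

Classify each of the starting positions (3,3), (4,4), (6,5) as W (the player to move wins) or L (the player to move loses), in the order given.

Compute win/loss labels from the base case upward. A position with no move is L. Any other position is W if it can reach an L in one move, else L.
No move ever increases a pile, so every position that can arise here has a ≤ 6 and b ≤ 5; it is enough to label the cells with 0 ≤ a ≤ 6 and 0 ≤ b ≤ 5.
Every move lowers a or b (never raises either), so fill the grid row by row in increasing a, and left to right within a row: each cell's successors are then already labelled.
      b=0  b=1  b=2  b=3  b=4  b=5
a=0:    L    W    L    W    W    W
a=1:    L    W    L    W    W    W
a=2:    W    L    W    L    W    W
a=3:    W    L    W    L    W    W
a=4:    W    W    W    W    L    W
a=5:    W    W    W    W    L    W
a=6:    L    W    L    W    W    W
Cells with no legal move (terminal, hence L): (0,0), (1,0).
The remaining L cells, each justified by listing all of its moves:
(0,2): only reaches (0,1)(W), which is W → L
(1,2): only reaches (1,1)(W), which is W → L
(2,1): only reaches (0,1)(W), (2,0)(W), all W → L
(2,3): only reaches (0,3)(W), (2,2)(W), (2,0)(W), all W → L
(3,1): only reaches (1,1)(W), (0,1)(W), (3,0)(W), all W → L
(3,3): only reaches (1,3)(W), (0,3)(W), (3,2)(W), (3,0)(W), all W → L
(4,4): only reaches (2,4)(W), (1,4)(W), (0,4)(W), (4,3)(W), (4,1)(W), (4,0)(W), all W → L
(5,4): only reaches (3,4)(W), (2,4)(W), (1,4)(W), (5,3)(W), (5,1)(W), (5,0)(W), all W → L
(6,0): only reaches (4,0)(W), (3,0)(W), (2,0)(W), all W → L
(6,2): only reaches (4,2)(W), (3,2)(W), (2,2)(W), (6,1)(W), all W → L
Every other cell has at least one move into one of the L cells above, so it is W.
(3,3): one of the L cells justified above, so L
(4,4): one of the L cells justified above, so L
(6,5): the move to (6,2) reaches an L cell, so W

(3,3): L, (4,4): L, (6,5): W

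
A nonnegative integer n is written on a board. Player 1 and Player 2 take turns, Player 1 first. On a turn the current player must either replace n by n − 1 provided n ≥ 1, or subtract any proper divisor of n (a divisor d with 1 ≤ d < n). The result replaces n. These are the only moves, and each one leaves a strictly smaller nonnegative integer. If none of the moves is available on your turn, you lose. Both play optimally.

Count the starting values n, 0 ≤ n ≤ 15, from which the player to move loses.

8

Label each position W (a win for the player to move) or L (a loss). A position with no legal move is L; any other position is W exactly when some move reaches an L, and L when every move reaches a W.
n=0: no move → L
n=1: →0(L), so W
n=2: →1(W) only, which is W, so L
n=3: →2(L), so W
n=4: →2(L), so W
n=5: →4(W) only, which is W, so L
n=6: →5(L), so W
n=7: →6(W) only, which is W, so L
n=8: →7(L), so W
n=9: →6(W), 8(W) — all W, so L
n=10: →5(L), so W
n=11: →10(W) only, which is W, so L
n=12: →9(L), so W
n=13: →12(W) only, which is W, so L
n=14: →7(L), so W
n=15: →10(W), 12(W), 14(W) — all W, so L
L entries with 0 ≤ n ≤ 15: n = 0, 2, 5, 7, 9, 11, 13, 15; that makes 8.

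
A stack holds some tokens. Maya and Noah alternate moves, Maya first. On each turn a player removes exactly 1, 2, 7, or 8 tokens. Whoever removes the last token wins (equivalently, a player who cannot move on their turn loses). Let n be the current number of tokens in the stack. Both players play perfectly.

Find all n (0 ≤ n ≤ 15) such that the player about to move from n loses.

0, 3, 6, 9, 12, 15

Compute win/loss labels from the base case upward. A position with no move is L. Any other position is W if it can reach an L in one move, else L.
n=0: no move → L
n=1: →0(L), so W
n=2: →0(L), so W
n=3: →2(W), 1(W) — all W, so L
n=4: →3(L), so W
n=5: →3(L), so W
n=6: →5(W), 4(W) — all W, so L
n=7: →6(L), so W
n=8: →6(L), so W
n=9: →8(W), 7(W), 2(W), 1(W) — all W, so L
n=10: →9(L), so W
n=11: →9(L), so W
n=12: →11(W), 10(W), 5(W), 4(W) — all W, so L
n=13: →12(L), so W
n=14: →12(L), so W
n=15: →14(W), 13(W), 8(W), 7(W) — all W, so L
The losing starting values of n are exactly the entries labelled L in this table (6 of them).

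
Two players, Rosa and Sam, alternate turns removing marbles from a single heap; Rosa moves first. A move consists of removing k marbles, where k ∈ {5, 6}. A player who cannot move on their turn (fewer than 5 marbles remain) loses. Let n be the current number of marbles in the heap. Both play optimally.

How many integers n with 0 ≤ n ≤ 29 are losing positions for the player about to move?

15

Label each position W (a win for the player to move) or L (a loss). A position with no legal move is L; any other position is W exactly when some move reaches an L, and L when every move reaches a W.
n=0: no move → L
n=1: no move → L
n=2: no move → L
n=3: no move → L
n=4: no move → L
n=5: W (go to 0, an L position)
n=6: W (go to 1, an L position)
n=7: W (go to 2, an L position)
n=8: W (go to 3, an L position)
n=9: W (go to 4, an L position)
n=10: W (go to 4, an L position)
n=11: L (options 6(W), 5(W) are all W)
n=12: L (options 7(W), 6(W) are all W)
n=13: L (options 8(W), 7(W) are all W)
n=14: L (options 9(W), 8(W) are all W)
n=15: L (options 10(W), 9(W) are all W)
n=16: W (go to 11, an L position)
n=17: W (go to 12, an L position)
n=18: W (go to 13, an L position)
n=19: W (go to 14, an L position)
n=20: W (go to 15, an L position)
n=21: W (go to 15, an L position)
n=22: L (options 17(W), 16(W) are all W)
n=23: L (options 18(W), 17(W) are all W)
n=24: L (options 19(W), 18(W) are all W)
n=25: L (options 20(W), 19(W) are all W)
n=26: L (options 21(W), 20(W) are all W)
n=27: W (go to 22, an L position)
n=28: W (go to 23, an L position)
n=29: W (go to 24, an L position)
L entries with 0 ≤ n ≤ 29: n = 0, 1, 2, 3, 4, 11, 12, 13, 14, 15, 22, 23, 24, 25, 26; that makes 15.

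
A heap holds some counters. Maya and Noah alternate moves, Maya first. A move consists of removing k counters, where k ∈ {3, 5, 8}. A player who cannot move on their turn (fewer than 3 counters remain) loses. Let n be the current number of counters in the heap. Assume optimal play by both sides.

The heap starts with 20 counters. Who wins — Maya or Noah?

Maya wins.

Work bottom-up. With no move the player to move loses. Otherwise the position is W if at least one move leads to an L position for the opponent, and L if every move leads to a W.
n=0: no move → L
n=1: no move → L
n=2: no move → L
n=3: reaches L-position 0 → W
n=4: reaches L-position 1 → W
n=5: reaches L-position 2 → W
n=6: reaches L-position 1 → W
n=7: reaches L-position 2 → W
n=8: reaches L-position 0 → W
n=9: reaches L-position 1 → W
n=10: reaches L-position 2 → W
n=11: only reaches 8(W), 6(W), 3(W), all W → L
n=12: only reaches 9(W), 7(W), 4(W), all W → L
n=13: only reaches 10(W), 8(W), 5(W), all W → L
n=14: reaches L-position 11 → W
n=15: reaches L-position 12 → W
n=16: reaches L-position 13 → W
n=17: reaches L-position 12 → W
n=18: reaches L-position 13 → W
n=19: reaches L-position 11 → W
n=20: reaches L-position 12 → W
From 20 Maya can remove 8, leaving 12, reaching an L position.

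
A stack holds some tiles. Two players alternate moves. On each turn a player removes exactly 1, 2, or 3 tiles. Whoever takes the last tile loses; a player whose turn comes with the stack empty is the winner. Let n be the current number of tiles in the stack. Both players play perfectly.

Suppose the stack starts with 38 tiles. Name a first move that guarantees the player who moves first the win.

Compute win/loss labels from the base case upward. A position with no move is W. Any other position is W if it can reach an L in one move, else L.
n=0: no move; the opponent has just taken the last tile and therefore loses → W
n=1: L (sole option 0(W) is W)
n=2: W (go to 1, an L position)
n=3: W (go to 1, an L position)
n=4: W (go to 1, an L position)
n=5: L (options 4(W), 3(W), 2(W) are all W)
n=6: W (go to 5, an L position)
n=7: W (go to 5, an L position)
n=8: W (go to 5, an L position)
n=9: L (options 8(W), 7(W), 6(W) are all W)
n=10: W (go to 9, an L position)
n=11: W (go to 9, an L position)
n=12: W (go to 9, an L position)
n=13: L (options 12(W), 11(W), 10(W) are all W)
n=14: W (go to 13, an L position)
n=15: W (go to 13, an L position)
n=16: W (go to 13, an L position)
n=17: L (options 16(W), 15(W), 14(W) are all W)
n=18: W (go to 17, an L position)
n=19: W (go to 17, an L position)
n=20: W (go to 17, an L position)
n=21: L (options 20(W), 19(W), 18(W) are all W)
n=22: W (go to 21, an L position)
n=23: W (go to 21, an L position)
n=24: W (go to 21, an L position)
n=25: L (options 24(W), 23(W), 22(W) are all W)
n=26: W (go to 25, an L position)
n=27: W (go to 25, an L position)
n=28: W (go to 25, an L position)
n=29: L (options 28(W), 27(W), 26(W) are all W)
n=30: W (go to 29, an L position)
n=31: W (go to 29, an L position)
n=32: W (go to 29, an L position)
n=33: L (options 32(W), 31(W), 30(W) are all W)
n=34: W (go to 33, an L position)
n=35: W (go to 33, an L position)
n=36: W (go to 33, an L position)
n=37: L (options 36(W), 35(W), 34(W) are all W)
n=38: W (go to 37, an L position)
From 38, the L positions reachable in one move are: 37.

Remove 1, leaving 37.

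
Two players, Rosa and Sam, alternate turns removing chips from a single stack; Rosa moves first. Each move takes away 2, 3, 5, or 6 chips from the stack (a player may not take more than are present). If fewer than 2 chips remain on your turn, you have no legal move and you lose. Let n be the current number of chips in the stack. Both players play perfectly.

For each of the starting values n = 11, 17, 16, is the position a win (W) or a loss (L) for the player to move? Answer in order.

11: W, 17: L, 16: L

Classify positions by backward induction: terminal positions (no move available) are L. From any other position, the mover wins iff some move reaches an L.
n=0: no move → L
n=1: no move → L
n=2: →0(L), so W
n=3: →1(L), so W
n=4: →1(L), so W
n=5: →0(L), so W
n=6: →1(L), so W
n=7: →1(L), so W
n=8: →6(W), 5(W), 3(W), 2(W) — all W, so L
n=9: →7(W), 6(W), 4(W), 3(W) — all W, so L
n=10: →8(L), so W
n=11: →9(L), so W
n=12: →9(L), so W
n=13: →8(L), so W
n=14: →9(L), so W
n=15: →9(L), so W
n=16: →14(W), 13(W), 11(W), 10(W) — all W, so L
n=17: →15(W), 14(W), 12(W), 11(W) — all W, so L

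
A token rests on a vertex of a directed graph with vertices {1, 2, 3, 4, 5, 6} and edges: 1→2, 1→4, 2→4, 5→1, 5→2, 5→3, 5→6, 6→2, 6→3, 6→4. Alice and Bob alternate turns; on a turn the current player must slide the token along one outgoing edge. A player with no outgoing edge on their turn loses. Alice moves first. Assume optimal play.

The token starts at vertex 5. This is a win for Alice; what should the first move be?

Move to 3.

Work bottom-up. With no move the player to move loses. Otherwise the position is W if at least one move leads to an L position for the opponent, and L if every move leads to a W.
Every edge goes from a vertex to one that appears earlier in the order 3, 4, 2, 1, 6, 5, so processing vertices in that order labels each vertex after all of its successors.
3: no outgoing edge → L
4: no outgoing edge → L
2: W (go to 4, an L position)
1: W (go to 4, an L position)
6: W (go to 4, an L position)
5: W (go to 3, an L position)
From 5, the L positions reachable in one move are: 3.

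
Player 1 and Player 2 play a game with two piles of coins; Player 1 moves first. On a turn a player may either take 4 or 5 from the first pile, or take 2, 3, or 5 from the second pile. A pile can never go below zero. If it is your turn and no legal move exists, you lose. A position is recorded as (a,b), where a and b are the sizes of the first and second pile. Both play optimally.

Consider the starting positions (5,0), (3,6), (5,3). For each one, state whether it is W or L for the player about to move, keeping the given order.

Classify positions by backward induction: terminal positions (no move available) are L. From any other position, the mover wins iff some move reaches an L.
No move ever increases a pile, so every position that can arise here has a ≤ 5 and b ≤ 6; it is enough to label the cells with 0 ≤ a ≤ 5 and 0 ≤ b ≤ 6.
Every move lowers a or b (never raises either), so fill the grid row by row in increasing a, and left to right within a row: each cell's successors are then already labelled.
      b=0  b=1  b=2  b=3  b=4  b=5  b=6
a=0:    L    L    W    W    W    W    W
a=1:    L    L    W    W    W    W    W
a=2:    L    L    W    W    W    W    W
a=3:    L    L    W    W    W    W    W
a=4:    W    W    L    L    W    W    W
a=5:    W    W    L    L    W    W    W
Cells with no legal move (terminal, hence L): (0,0), (0,1), (1,0), (1,1), (2,0), (2,1), (3,0), (3,1).
The remaining L cells, each justified by listing all of its moves:
(4,2): only reaches (0,2)(W), (4,0)(W), all W → L
(4,3): only reaches (0,3)(W), (4,1)(W), (4,0)(W), all W → L
(5,2): only reaches (1,2)(W), (0,2)(W), (5,0)(W), all W → L
(5,3): only reaches (1,3)(W), (0,3)(W), (5,1)(W), (5,0)(W), all W → L
Every other cell has at least one move into one of the L cells above, so it is W.
(5,0): the move to (1,0) reaches an L cell, so W
(3,6): the move to (3,1) reaches an L cell, so W
(5,3): one of the L cells justified above, so L

(5,0): W, (3,6): W, (5,3): L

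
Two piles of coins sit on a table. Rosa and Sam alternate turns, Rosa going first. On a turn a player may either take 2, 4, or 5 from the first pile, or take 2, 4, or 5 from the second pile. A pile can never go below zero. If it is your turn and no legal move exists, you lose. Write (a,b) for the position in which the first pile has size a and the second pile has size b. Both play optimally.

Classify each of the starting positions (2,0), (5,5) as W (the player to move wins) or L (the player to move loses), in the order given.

Build the W/L table. Terminal = L. A non-terminal position is W if it has a move to some L; otherwise it is L.
No move ever increases a pile, so every position that can arise here has a ≤ 5 and b ≤ 5; it is enough to label the cells with 0 ≤ a ≤ 5 and 0 ≤ b ≤ 5.
Every move lowers a or b (never raises either), so fill the grid row by row in increasing a, and left to right within a row: each cell's successors are then already labelled.
      b=0  b=1  b=2  b=3  b=4  b=5
a=0:    L    L    W    W    W    W
a=1:    L    L    W    W    W    W
a=2:    W    W    L    L    W    W
a=3:    W    W    L    L    W    W
a=4:    W    W    W    W    L    L
a=5:    W    W    W    W    L    L
Cells with no legal move (terminal, hence L): (0,0), (0,1), (1,0), (1,1).
The remaining L cells, each justified by listing all of its moves:
(2,2): L (options (0,2)(W), (2,0)(W) are all W)
(2,3): L (options (0,3)(W), (2,1)(W) are all W)
(3,2): L (options (1,2)(W), (3,0)(W) are all W)
(3,3): L (options (1,3)(W), (3,1)(W) are all W)
(4,4): L (options (2,4)(W), (0,4)(W), (4,2)(W), (4,0)(W) are all W)
(4,5): L (options (2,5)(W), (0,5)(W), (4,3)(W), (4,1)(W), (4,0)(W) are all W)
(5,4): L (options (3,4)(W), (1,4)(W), (0,4)(W), (5,2)(W), (5,0)(W) are all W)
(5,5): L (options (3,5)(W), (1,5)(W), (0,5)(W), (5,3)(W), (5,1)(W), (5,0)(W) are all W)
Every other cell has at least one move into one of the L cells above, so it is W.
(2,0): the move to (0,0) reaches an L cell, so W
(5,5): one of the L cells justified above, so L

(2,0): W, (5,5): L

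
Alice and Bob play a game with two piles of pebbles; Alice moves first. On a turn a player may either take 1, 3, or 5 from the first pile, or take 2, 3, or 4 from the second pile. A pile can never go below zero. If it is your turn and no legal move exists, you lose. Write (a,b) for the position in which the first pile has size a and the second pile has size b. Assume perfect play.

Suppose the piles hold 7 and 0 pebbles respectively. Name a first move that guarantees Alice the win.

Move to (6,0).

Compute win/loss labels from the base case upward. A position with no move is L. Any other position is W if it can reach an L in one move, else L.
No move ever increases a pile, so every position that can arise here has a ≤ 7 and b ≤ 0; it is enough to label the cells with 0 ≤ a ≤ 7 and 0 ≤ b ≤ 0.
Every move lowers a or b (never raises either), so fill the grid row by row in increasing a, and left to right within a row: each cell's successors are then already labelled.
      b=0
a=0:    L
a=1:    W
a=2:    L
a=3:    W
a=4:    L
a=5:    W
a=6:    L
a=7:    W
Cells with no legal move (terminal, hence L): (0,0).
The remaining L cells, each justified by listing all of its moves:
(2,0): the only move is to (1,0)(W), a W ⇒ L
(4,0): moves to (3,0)(W), (1,0)(W); every one is W ⇒ L
(6,0): moves to (5,0)(W), (3,0)(W), (1,0)(W); every one is W ⇒ L
Every other cell has at least one move into one of the L cells above, so it is W.
From (7,0), the L positions reachable in one move are: (6,0), (4,0), (2,0). Any move reaching one of these is winning.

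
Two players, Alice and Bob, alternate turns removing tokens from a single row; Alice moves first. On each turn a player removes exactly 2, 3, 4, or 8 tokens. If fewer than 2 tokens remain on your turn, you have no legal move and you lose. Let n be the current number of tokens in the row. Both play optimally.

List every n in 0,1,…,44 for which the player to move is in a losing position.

0, 1, 6, 7, 12, 13, 18, 19, 24, 25, 30, 31, 36, 37, 42, 43

Work bottom-up. With no move the player to move loses. Otherwise the position is W if at least one move leads to an L position for the opponent, and L if every move leads to a W.
n=0: no move → L
n=1: no move → L
n=2: reaches L-position 0 → W
n=3: reaches L-position 1 → W
n=4: reaches L-position 1 → W
n=5: reaches L-position 1 → W
n=6: only reaches 4(W), 3(W), 2(W), all W → L
n=7: only reaches 5(W), 4(W), 3(W), all W → L
n=8: reaches L-position 6 → W
n=9: reaches L-position 7 → W
n=10: reaches L-position 7 → W
n=11: reaches L-position 7 → W
n=12: only reaches 10(W), 9(W), 8(W), 4(W), all W → L
n=13: only reaches 11(W), 10(W), 9(W), 5(W), all W → L
n=14: reaches L-position 12 → W
n=15: reaches L-position 13 → W
n=16: reaches L-position 13 → W
n=17: reaches L-position 13 → W
n=18: only reaches 16(W), 15(W), 14(W), 10(W), all W → L
n=19: only reaches 17(W), 16(W), 15(W), 11(W), all W → L
n=20: reaches L-position 18 → W
n=21: reaches L-position 19 → W
n=22: reaches L-position 19 → W
n=23: reaches L-position 19 → W
n=24: only reaches 22(W), 21(W), 20(W), 16(W), all W → L
n=25: only reaches 23(W), 22(W), 21(W), 17(W), all W → L
n=26: reaches L-position 24 → W
n=27: reaches L-position 25 → W
n=28: reaches L-position 25 → W
n=29: reaches L-position 25 → W
n=30: only reaches 28(W), 27(W), 26(W), 22(W), all W → L
n=31: only reaches 29(W), 28(W), 27(W), 23(W), all W → L
n=32: reaches L-position 30 → W
n=33: reaches L-position 31 → W
n=34: reaches L-position 31 → W
n=35: reaches L-position 31 → W
n=36: only reaches 34(W), 33(W), 32(W), 28(W), all W → L
n=37: only reaches 35(W), 34(W), 33(W), 29(W), all W → L
n=38: reaches L-position 36 → W
n=39: reaches L-position 37 → W
n=40: reaches L-position 37 → W
n=41: reaches L-position 37 → W
n=42: only reaches 40(W), 39(W), 38(W), 34(W), all W → L
n=43: only reaches 41(W), 40(W), 39(W), 35(W), all W → L
n=44: reaches L-position 42 → W
Reading off the rows marked L gives the requested list; there are 16 such values of n.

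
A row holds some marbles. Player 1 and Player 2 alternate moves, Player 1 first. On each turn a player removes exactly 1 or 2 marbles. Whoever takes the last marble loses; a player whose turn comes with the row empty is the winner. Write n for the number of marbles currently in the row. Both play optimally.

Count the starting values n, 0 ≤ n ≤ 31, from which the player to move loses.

Compute win/loss labels from the base case upward. A position with no move is W. Any other position is W if it can reach an L in one move, else L.
n=0: no move; the opponent has just taken the last marble and therefore loses → W
n=1: →0(W) only, which is W, so L
n=2: →1(L), so W
n=3: →1(L), so W
n=4: →3(W), 2(W) — all W, so L
n=5: →4(L), so W
n=6: →4(L), so W
n=7: →6(W), 5(W) — all W, so L
n=8: →7(L), so W
n=9: →7(L), so W
n=10: →9(W), 8(W) — all W, so L
n=11: →10(L), so W
n=12: →10(L), so W
n=13: →12(W), 11(W) — all W, so L
n=14: →13(L), so W
n=15: →13(L), so W
n=16: →15(W), 14(W) — all W, so L
n=17: →16(L), so W
n=18: →16(L), so W
n=19: →18(W), 17(W) — all W, so L
n=20: →19(L), so W
n=21: →19(L), so W
n=22: →21(W), 20(W) — all W, so L
n=23: →22(L), so W
n=24: →22(L), so W
n=25: →24(W), 23(W) — all W, so L
n=26: →25(L), so W
n=27: →25(L), so W
n=28: →27(W), 26(W) — all W, so L
n=29: →28(L), so W
n=30: →28(L), so W
n=31: →30(W), 29(W) — all W, so L
L entries with 0 ≤ n ≤ 31: n = 1, 4, 7, 10, 13, 16, 19, 22, 25, 28, 31; that makes 11.

11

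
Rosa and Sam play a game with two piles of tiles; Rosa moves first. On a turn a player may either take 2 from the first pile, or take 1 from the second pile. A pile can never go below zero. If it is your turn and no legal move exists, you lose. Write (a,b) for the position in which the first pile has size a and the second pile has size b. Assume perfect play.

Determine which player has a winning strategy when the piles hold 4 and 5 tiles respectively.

Rosa wins.

Positions with no move are L. A position that does have a move is losing for the player to move precisely when every available move leads to a winning position for the opponent. Fill in the labels:
No move ever increases a pile, so every position that can arise here has a ≤ 4 and b ≤ 5; it is enough to label the cells with 0 ≤ a ≤ 4 and 0 ≤ b ≤ 5.
Every move lowers a or b (never raises either), so fill the grid row by row in increasing a, and left to right within a row: each cell's successors are then already labelled.
      b=0  b=1  b=2  b=3  b=4  b=5
a=0:    L    W    L    W    L    W
a=1:    L    W    L    W    L    W
a=2:    W    L    W    L    W    L
a=3:    W    L    W    L    W    L
a=4:    L    W    L    W    L    W
Cells with no legal move (terminal, hence L): (0,0), (1,0).
The remaining L cells, each justified by listing all of its moves:
(0,2): only reaches (0,1)(W), which is W → L
(0,4): only reaches (0,3)(W), which is W → L
(1,2): only reaches (1,1)(W), which is W → L
(1,4): only reaches (1,3)(W), which is W → L
(2,1): only reaches (0,1)(W), (2,0)(W), all W → L
(2,3): only reaches (0,3)(W), (2,2)(W), all W → L
(2,5): only reaches (0,5)(W), (2,4)(W), all W → L
(3,1): only reaches (1,1)(W), (3,0)(W), all W → L
(3,3): only reaches (1,3)(W), (3,2)(W), all W → L
(3,5): only reaches (1,5)(W), (3,4)(W), all W → L
(4,0): only reaches (2,0)(W), which is W → L
(4,2): only reaches (2,2)(W), (4,1)(W), all W → L
(4,4): only reaches (2,4)(W), (4,3)(W), all W → L
Every other cell has at least one move into one of the L cells above, so it is W.
The starting position (4,5) is W: Rosa should move to (2,5), handing over an L position.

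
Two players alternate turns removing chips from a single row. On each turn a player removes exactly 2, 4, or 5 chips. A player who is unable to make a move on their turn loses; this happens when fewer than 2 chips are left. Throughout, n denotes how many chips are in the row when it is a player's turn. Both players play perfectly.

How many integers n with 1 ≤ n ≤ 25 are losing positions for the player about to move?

7

Positions with no move are L. A position that does have a move is losing for the player to move precisely when every available move leads to a winning position for the opponent. Fill in the labels:
n=0: no move → L
n=1: no move → L
n=2: can move to 0, which is L ⇒ W
n=3: can move to 1, which is L ⇒ W
n=4: can move to 0, which is L ⇒ W
n=5: can move to 1, which is L ⇒ W
n=6: can move to 1, which is L ⇒ W
n=7: moves to 5(W), 3(W), 2(W); every one is W ⇒ L
n=8: moves to 6(W), 4(W), 3(W); every one is W ⇒ L
n=9: can move to 7, which is L ⇒ W
n=10: can move to 8, which is L ⇒ W
n=11: can move to 7, which is L ⇒ W
n=12: can move to 8, which is L ⇒ W
n=13: can move to 8, which is L ⇒ W
n=14: moves to 12(W), 10(W), 9(W); every one is W ⇒ L
n=15: moves to 13(W), 11(W), 10(W); every one is W ⇒ L
n=16: can move to 14, which is L ⇒ W
n=17: can move to 15, which is L ⇒ W
n=18: can move to 14, which is L ⇒ W
n=19: can move to 15, which is L ⇒ W
n=20: can move to 15, which is L ⇒ W
n=21: moves to 19(W), 17(W), 16(W); every one is W ⇒ L
n=22: moves to 20(W), 18(W), 17(W); every one is W ⇒ L
n=23: can move to 21, which is L ⇒ W
n=24: can move to 22, which is L ⇒ W
n=25: can move to 21, which is L ⇒ W
L entries with 1 ≤ n ≤ 25 (n=0 is outside the asked range and is not counted): n = 1, 7, 8, 14, 15, 21, 22; that makes 7.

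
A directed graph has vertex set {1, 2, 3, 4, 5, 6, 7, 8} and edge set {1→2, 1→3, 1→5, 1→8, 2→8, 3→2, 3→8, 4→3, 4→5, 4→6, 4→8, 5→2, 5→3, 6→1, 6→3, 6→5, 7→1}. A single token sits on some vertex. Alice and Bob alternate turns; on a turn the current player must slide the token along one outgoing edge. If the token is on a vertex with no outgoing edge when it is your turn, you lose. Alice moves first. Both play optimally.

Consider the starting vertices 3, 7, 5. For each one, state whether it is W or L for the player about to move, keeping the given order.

3: W, 7: L, 5: L

Work bottom-up. With no move the player to move loses. Otherwise the position is W if at least one move leads to an L position for the opponent, and L if every move leads to a W.
Every edge goes from a vertex to one that appears earlier in the order 8, 2, 3, 5, 1, 6, 7, 4, so processing vertices in that order labels each vertex after all of its successors.
8: no outgoing edge → L
2: can move to 8, which is L ⇒ W
3: can move to 8, which is L ⇒ W
5: moves to 3(W), 2(W); every one is W ⇒ L
1: can move to 5, which is L ⇒ W
6: can move to 5, which is L ⇒ W
7: the only move is to 1(W), a W ⇒ L
4: can move to 5, which is L ⇒ W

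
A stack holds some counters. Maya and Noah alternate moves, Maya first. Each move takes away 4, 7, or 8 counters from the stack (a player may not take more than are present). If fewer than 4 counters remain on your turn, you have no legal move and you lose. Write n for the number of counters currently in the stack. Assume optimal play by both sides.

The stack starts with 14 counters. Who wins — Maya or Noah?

Noah wins.

Positions with no move are L. A position that does have a move is losing for the player to move precisely when every available move leads to a winning position for the opponent. Fill in the labels:
n=0: no move → L
n=1: no move → L
n=2: no move → L
n=3: no move → L
n=4: can move to 0, which is L ⇒ W
n=5: can move to 1, which is L ⇒ W
n=6: can move to 2, which is L ⇒ W
n=7: can move to 3, which is L ⇒ W
n=8: can move to 1, which is L ⇒ W
n=9: can move to 2, which is L ⇒ W
n=10: can move to 3, which is L ⇒ W
n=11: can move to 3, which is L ⇒ W
n=12: moves to 8(W), 5(W), 4(W); every one is W ⇒ L
n=13: moves to 9(W), 6(W), 5(W); every one is W ⇒ L
n=14: moves to 10(W), 7(W), 6(W); every one is W ⇒ L
The starting position 14 is L: whatever Maya does, the opponent receives a W position.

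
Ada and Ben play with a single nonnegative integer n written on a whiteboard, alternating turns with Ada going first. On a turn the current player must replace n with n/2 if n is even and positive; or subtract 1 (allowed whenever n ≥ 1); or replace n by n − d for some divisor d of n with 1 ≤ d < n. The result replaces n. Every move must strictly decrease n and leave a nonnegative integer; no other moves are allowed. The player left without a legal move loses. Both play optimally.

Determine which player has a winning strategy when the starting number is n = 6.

Classify positions by backward induction: terminal positions (no move available) are L. From any other position, the mover wins iff some move reaches an L.
n=0: no move → L
n=1: reaches L-position 0 → W
n=2: only reaches 1(W), which is W → L
n=3: reaches L-position 2 → W
n=4: reaches L-position 2 → W
n=5: only reaches 4(W), which is W → L
n=6: reaches L-position 5 → W
The starting position 6 is W: Ada should move to 5, handing over an L position.

Ada wins.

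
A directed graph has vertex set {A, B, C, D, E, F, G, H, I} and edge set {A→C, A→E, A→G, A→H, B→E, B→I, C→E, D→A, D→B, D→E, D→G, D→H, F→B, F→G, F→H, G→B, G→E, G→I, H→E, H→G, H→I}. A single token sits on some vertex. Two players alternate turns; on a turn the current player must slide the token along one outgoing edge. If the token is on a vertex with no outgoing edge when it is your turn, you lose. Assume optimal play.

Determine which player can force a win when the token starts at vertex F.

Positions with no move are L. A position that does have a move is losing for the player to move precisely when every available move leads to a winning position for the opponent. Fill in the labels:
Every edge goes from a vertex to one that appears earlier in the order I, E, B, C, G, H, A, F, D, so processing vertices in that order labels each vertex after all of its successors.
I: no outgoing edge → L
E: no outgoing edge → L
B: →E(L), so W
C: →E(L), so W
G: →E(L), so W
H: →E(L), so W
A: →E(L), so W
F: →H(W), G(W), B(W) — all W, so L
D: →E(L), so W
The starting position F is L: whatever the player to move does, the opponent receives a W position.

The second player wins.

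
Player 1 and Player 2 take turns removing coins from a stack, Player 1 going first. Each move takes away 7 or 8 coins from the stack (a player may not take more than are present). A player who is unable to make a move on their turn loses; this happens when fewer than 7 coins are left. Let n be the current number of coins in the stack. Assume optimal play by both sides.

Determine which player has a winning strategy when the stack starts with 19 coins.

Work bottom-up. With no move the player to move loses. Otherwise the position is W if at least one move leads to an L position for the opponent, and L if every move leads to a W.
n=0: no move → L
n=1: no move → L
n=2: no move → L
n=3: no move → L
n=4: no move → L
n=5: no move → L
n=6: no move → L
n=7: W (go to 0, an L position)
n=8: W (go to 1, an L position)
n=9: W (go to 2, an L position)
n=10: W (go to 3, an L position)
n=11: W (go to 4, an L position)
n=12: W (go to 5, an L position)
n=13: W (go to 6, an L position)
n=14: W (go to 6, an L position)
n=15: L (options 8(W), 7(W) are all W)
n=16: L (options 9(W), 8(W) are all W)
n=17: L (options 10(W), 9(W) are all W)
n=18: L (options 11(W), 10(W) are all W)
n=19: L (options 12(W), 11(W) are all W)
The starting position 19 is L: whatever Player 1 does, the opponent receives a W position.

Player 2 wins.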